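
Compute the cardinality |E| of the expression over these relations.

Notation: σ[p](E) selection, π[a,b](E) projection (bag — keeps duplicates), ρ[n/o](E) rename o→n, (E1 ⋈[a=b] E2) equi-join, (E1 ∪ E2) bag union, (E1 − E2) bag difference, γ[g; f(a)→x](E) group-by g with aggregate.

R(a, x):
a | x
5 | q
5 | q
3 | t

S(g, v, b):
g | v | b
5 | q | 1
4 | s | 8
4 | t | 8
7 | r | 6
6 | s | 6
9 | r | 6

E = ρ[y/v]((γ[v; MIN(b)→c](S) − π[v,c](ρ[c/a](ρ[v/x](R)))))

Subexpression sizes:
  S → 6
  γ[v; MIN(b)→c](S) → 4
  R → 3
  ρ[v/x](R) → 3
  ρ[c/a](ρ[v/x](R)) → 3
  π[v,c](ρ[c/a](ρ[v/x](R))) → 3
  (γ[v; MIN(b)→c](S) − π[v,c](ρ[c/a](ρ[v/x](R)))) → 4
  ρ[y/v]((γ[v; MIN(b)→c](S) − π[v,c](ρ[c/a](ρ[v/x](R))))) → 4

|E| = 4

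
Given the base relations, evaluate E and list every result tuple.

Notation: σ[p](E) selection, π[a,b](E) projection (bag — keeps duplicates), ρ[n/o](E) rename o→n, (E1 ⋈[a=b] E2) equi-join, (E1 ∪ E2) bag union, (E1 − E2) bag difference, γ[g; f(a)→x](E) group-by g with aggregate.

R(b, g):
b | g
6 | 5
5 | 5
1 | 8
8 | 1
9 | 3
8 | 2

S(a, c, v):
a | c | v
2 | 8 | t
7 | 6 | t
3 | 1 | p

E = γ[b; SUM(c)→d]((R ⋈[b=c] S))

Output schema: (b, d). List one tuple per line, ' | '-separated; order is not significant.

Per-node cardinality:
  R → 6
  S → 3
  (R ⋈[b=c] S) → 4
  γ[b; SUM(c)→d]((R ⋈[b=c] S)) → 3

== RESULT ==
b | d
1 | 1
6 | 6
8 | 16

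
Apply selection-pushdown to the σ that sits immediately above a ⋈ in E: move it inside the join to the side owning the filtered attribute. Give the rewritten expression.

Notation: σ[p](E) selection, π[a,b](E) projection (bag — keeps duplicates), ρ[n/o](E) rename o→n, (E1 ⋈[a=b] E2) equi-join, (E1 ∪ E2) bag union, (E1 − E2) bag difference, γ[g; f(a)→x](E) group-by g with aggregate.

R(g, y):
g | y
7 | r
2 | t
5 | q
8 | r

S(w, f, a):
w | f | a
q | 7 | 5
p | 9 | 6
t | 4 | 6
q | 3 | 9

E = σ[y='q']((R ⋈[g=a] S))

σ filters on y, owned by the left side.
E' = (σ[y='q'](R) ⋈[g=a] S)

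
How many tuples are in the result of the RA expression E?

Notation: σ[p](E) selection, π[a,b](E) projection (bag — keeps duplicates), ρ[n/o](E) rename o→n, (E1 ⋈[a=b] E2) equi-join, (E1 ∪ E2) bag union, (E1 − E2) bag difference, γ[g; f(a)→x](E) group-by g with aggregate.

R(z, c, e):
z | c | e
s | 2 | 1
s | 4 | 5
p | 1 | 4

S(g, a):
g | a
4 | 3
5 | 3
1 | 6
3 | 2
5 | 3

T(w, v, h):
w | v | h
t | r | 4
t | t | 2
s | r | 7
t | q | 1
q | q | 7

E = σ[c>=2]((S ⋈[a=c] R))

Per-node cardinality:
  S → 5
  R → 3
  (S ⋈[a=c] R) → 1
  σ[c>=2]((S ⋈[a=c] R)) → 1

|E| = 1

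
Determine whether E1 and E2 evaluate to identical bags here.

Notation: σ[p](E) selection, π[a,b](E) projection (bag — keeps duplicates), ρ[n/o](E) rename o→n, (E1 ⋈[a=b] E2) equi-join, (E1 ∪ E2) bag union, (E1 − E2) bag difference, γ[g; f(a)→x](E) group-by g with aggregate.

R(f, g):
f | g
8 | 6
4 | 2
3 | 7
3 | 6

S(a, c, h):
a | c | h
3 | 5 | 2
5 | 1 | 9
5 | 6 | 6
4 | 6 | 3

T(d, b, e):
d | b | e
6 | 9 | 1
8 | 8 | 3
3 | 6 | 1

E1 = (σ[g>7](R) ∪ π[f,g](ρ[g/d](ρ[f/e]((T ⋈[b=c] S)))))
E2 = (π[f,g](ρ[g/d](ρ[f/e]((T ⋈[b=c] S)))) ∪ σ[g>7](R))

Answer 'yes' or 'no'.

E1 row counts bottom-up:
  R → 4
  σ[g>7](R) → 0
  T → 3
  S → 4
  (T ⋈[b=c] S) → 2
  ρ[f/e]((T ⋈[b=c] S)) → 2
  ρ[g/d](ρ[f/e]((T ⋈[b=c] S))) → 2
  π[f,g](ρ[g/d](ρ[f/e]((T ⋈[b=c] S)))) → 2
  (σ[g>7](R) ∪ π[f,g](ρ[g/d](ρ[f/e]((T ⋈[b=c] S))))) → 2
E2 row counts bottom-up:
  T → 3
  S → 4
  (T ⋈[b=c] S) → 2
  ρ[f/e]((T ⋈[b=c] S)) → 2
  ρ[g/d](ρ[f/e]((T ⋈[b=c] S))) → 2
  π[f,g](ρ[g/d](ρ[f/e]((T ⋈[b=c] S)))) → 2
  R → 4
  σ[g>7](R) → 0
  (π[f,g](ρ[g/d](ρ[f/e]((T ⋈[b=c] S)))) ∪ σ[g>7](R)) → 2

E1 and E2 produce the same multiset:
f | g
1 | 3
1 | 3

yes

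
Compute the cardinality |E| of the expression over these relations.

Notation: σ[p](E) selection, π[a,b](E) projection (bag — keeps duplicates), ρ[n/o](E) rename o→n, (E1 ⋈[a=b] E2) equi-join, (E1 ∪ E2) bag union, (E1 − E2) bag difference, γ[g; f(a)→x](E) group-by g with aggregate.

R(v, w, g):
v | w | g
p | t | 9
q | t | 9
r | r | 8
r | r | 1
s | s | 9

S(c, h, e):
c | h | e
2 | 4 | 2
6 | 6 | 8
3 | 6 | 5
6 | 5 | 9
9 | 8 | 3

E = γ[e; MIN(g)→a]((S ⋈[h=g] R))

Per-node cardinality:
  S → 5
  R → 5
  (S ⋈[h=g] R) → 1
  γ[e; MIN(g)→a]((S ⋈[h=g] R)) → 1

|E| = 1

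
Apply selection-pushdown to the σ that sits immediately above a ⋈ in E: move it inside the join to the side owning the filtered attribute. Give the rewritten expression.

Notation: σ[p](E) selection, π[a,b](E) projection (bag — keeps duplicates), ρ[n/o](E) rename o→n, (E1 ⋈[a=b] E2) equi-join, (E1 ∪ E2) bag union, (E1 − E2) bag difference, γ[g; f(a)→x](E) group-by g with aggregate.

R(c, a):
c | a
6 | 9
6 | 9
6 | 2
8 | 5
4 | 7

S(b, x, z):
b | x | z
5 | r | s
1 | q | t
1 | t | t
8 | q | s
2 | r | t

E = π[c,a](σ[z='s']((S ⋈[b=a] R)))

σ filters on z, owned by the left side.
E' = π[c,a]((σ[z='s'](S) ⋈[b=a] R))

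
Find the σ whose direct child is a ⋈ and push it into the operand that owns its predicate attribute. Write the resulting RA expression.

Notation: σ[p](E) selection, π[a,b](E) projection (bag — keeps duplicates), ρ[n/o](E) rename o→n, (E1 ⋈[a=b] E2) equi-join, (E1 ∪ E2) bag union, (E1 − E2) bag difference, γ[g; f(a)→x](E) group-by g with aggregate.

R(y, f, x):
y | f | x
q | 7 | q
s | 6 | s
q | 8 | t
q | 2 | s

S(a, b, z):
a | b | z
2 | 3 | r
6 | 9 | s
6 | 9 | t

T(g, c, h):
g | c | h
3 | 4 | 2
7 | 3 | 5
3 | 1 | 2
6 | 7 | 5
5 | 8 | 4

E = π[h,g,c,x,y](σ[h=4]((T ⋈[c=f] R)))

σ filters on h, owned by the left side.
E' = π[h,g,c,x,y]((σ[h=4](T) ⋈[c=f] R))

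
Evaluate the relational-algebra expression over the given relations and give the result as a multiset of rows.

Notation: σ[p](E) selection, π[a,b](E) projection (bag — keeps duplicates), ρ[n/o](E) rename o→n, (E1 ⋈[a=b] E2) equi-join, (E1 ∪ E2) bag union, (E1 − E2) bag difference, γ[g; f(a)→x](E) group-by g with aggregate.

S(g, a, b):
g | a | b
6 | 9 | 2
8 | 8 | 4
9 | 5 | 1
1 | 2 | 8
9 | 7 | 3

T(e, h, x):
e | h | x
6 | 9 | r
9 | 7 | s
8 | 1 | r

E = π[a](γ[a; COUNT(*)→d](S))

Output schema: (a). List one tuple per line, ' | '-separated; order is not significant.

Row counts bottom-up:
  S → 5
  γ[a; COUNT(*)→d](S) → 5
  π[a](γ[a; COUNT(*)→d](S)) → 5

== RESULT ==
a
2
5
7
8
9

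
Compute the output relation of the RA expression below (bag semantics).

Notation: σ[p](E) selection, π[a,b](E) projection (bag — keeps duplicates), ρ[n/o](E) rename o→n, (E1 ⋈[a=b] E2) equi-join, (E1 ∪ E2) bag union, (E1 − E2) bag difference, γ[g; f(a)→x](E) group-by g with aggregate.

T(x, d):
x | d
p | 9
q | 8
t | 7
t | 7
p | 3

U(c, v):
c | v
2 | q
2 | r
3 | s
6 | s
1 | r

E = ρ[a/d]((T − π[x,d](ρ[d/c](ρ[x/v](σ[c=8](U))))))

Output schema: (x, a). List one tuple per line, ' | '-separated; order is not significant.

Per-node cardinality:
  T → 5
  U → 5
  σ[c=8](U) → 0
  ρ[x/v](σ[c=8](U)) → 0
  ρ[d/c](ρ[x/v](σ[c=8](U))) → 0
  π[x,d](ρ[d/c](ρ[x/v](σ[c=8](U)))) → 0
  (T − π[x,d](ρ[d/c](ρ[x/v](σ[c=8](U))))) → 5
  ρ[a/d]((T − π[x,d](ρ[d/c](ρ[x/v](σ[c=8](U)))))) → 5

== RESULT ==
x | a
p | 3
p | 9
q | 8
t | 7
t | 7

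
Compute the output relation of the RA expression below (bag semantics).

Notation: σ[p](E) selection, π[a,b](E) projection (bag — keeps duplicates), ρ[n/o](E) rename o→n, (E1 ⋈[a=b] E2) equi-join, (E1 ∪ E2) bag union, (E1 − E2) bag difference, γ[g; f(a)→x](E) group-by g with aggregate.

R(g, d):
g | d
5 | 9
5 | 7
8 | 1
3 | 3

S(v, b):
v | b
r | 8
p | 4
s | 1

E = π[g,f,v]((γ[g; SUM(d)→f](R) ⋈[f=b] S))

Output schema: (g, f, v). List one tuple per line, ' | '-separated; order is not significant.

Row counts bottom-up:
  R → 4
  γ[g; SUM(d)→f](R) → 3
  S → 3
  (γ[g; SUM(d)→f](R) ⋈[f=b] S) → 1
  π[g,f,v]((γ[g; SUM(d)→f](R) ⋈[f=b] S)) → 1

== RESULT ==
g | f | v
8 | 1 | s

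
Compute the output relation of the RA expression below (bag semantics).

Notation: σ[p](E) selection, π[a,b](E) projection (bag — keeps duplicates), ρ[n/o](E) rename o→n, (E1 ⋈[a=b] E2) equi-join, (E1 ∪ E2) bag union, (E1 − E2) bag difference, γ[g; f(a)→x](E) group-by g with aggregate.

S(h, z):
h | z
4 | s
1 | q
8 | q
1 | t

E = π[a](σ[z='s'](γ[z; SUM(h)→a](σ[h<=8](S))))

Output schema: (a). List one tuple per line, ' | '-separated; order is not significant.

Stepwise |·|:
  S → 4
  σ[h<=8](S) → 4
  γ[z; SUM(h)→a](σ[h<=8](S)) → 3
  σ[z='s'](γ[z; SUM(h)→a](σ[h<=8](S))) → 1
  π[a](σ[z='s'](γ[z; SUM(h)→a](σ[h<=8](S)))) → 1

== RESULT ==
a
4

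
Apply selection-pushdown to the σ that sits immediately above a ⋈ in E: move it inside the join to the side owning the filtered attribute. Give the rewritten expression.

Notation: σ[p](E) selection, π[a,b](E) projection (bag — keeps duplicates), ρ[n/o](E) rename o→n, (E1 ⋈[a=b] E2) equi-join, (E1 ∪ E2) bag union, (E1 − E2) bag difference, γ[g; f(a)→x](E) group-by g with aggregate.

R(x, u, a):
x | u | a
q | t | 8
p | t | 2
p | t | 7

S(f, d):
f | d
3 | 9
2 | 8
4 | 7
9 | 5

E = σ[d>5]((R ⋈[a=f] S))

σ filters on d, owned by the right side.
E' = (R ⋈[a=f] σ[d>5](S))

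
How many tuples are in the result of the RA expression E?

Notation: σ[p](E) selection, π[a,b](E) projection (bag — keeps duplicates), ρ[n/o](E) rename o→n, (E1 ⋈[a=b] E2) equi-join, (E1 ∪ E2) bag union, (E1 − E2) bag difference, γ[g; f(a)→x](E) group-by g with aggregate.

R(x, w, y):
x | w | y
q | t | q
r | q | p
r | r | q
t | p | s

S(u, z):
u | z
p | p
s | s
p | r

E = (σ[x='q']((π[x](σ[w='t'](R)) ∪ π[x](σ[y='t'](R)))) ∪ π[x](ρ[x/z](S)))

Row counts bottom-up:
  R → 4
  σ[w='t'](R) → 1
  π[x](σ[w='t'](R)) → 1
  R → 4
  σ[y='t'](R) → 0
  π[x](σ[y='t'](R)) → 0
  (π[x](σ[w='t'](R)) ∪ π[x](σ[y='t'](R))) → 1
  σ[x='q']((π[x](σ[w='t'](R)) ∪ π[x](σ[y='t'](R)))) → 1
  S → 3
  ρ[x/z](S) → 3
  π[x](ρ[x/z](S)) → 3
  (σ[x='q']((π[x](σ[w='t'](R)) ∪ π[x](σ[y='t'](R)))) ∪ π[x](ρ[x/z](S))) → 4

|E| = 4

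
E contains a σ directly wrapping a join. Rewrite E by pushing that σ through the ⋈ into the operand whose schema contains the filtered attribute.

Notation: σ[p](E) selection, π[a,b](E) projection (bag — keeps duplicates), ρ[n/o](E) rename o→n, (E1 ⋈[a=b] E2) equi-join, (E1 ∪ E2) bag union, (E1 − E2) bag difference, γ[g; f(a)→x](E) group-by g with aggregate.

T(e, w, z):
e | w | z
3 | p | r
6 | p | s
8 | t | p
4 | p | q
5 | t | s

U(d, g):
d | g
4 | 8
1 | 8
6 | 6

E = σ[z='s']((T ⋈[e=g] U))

σ filters on z, owned by the left side.
E' = (σ[z='s'](T) ⋈[e=g] U)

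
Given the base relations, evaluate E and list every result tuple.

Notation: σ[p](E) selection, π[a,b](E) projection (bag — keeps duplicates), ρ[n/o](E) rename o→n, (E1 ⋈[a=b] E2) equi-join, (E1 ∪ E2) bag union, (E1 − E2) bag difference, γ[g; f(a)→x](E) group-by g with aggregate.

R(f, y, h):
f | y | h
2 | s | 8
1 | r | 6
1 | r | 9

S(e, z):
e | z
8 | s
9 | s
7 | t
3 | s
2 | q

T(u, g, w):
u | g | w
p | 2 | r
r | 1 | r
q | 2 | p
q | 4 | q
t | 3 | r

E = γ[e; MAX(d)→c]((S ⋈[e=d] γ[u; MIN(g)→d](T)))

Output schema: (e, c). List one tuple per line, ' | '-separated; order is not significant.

Stepwise |·|:
  S → 5
  T → 5
  γ[u; MIN(g)→d](T) → 4
  (S ⋈[e=d] γ[u; MIN(g)→d](T)) → 3
  γ[e; MAX(d)→c]((S ⋈[e=d] γ[u; MIN(g)→d](T))) → 2

== RESULT ==
e | c
2 | 2
3 | 3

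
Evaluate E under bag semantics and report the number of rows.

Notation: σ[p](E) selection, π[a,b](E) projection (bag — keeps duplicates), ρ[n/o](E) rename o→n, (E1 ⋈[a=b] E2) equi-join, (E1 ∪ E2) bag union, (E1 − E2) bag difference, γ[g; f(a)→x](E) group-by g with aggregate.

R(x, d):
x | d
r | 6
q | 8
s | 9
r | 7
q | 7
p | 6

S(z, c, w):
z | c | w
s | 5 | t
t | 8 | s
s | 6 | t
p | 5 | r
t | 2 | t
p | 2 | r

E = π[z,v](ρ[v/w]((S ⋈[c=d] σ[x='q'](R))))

Per-node cardinality:
  S → 6
  R → 6
  σ[x='q'](R) → 2
  (S ⋈[c=d] σ[x='q'](R)) → 1
  ρ[v/w]((S ⋈[c=d] σ[x='q'](R))) → 1
  π[z,v](ρ[v/w]((S ⋈[c=d] σ[x='q'](R)))) → 1

|E| = 1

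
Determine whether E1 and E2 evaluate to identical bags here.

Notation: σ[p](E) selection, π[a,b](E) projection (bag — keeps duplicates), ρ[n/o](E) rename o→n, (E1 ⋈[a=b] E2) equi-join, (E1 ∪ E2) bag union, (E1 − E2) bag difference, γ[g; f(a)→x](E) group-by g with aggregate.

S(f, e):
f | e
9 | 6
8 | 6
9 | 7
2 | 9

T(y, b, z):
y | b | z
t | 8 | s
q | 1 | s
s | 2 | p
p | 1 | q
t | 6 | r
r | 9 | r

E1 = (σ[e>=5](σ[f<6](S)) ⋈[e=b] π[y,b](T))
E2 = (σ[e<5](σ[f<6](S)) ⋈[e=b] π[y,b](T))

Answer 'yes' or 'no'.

E1 per-node cardinality:
  S → 4
  σ[f<6](S) → 1
  σ[e>=5](σ[f<6](S)) → 1
  T → 6
  π[y,b](T) → 6
  (σ[e>=5](σ[f<6](S)) ⋈[e=b] π[y,b](T)) → 1
E2 per-node cardinality:
  S → 4
  σ[f<6](S) → 1
  σ[e<5](σ[f<6](S)) → 0
  T → 6
  π[y,b](T) → 6
  (σ[e<5](σ[f<6](S)) ⋈[e=b] π[y,b](T)) → 0

E1 result:
f | e | y | b
2 | 9 | r | 9
E2 result:
f | e | y | b
(0 rows)
Witness: (2, 9, 'r', 9) appears 1× in E1 but 0× in E2.

no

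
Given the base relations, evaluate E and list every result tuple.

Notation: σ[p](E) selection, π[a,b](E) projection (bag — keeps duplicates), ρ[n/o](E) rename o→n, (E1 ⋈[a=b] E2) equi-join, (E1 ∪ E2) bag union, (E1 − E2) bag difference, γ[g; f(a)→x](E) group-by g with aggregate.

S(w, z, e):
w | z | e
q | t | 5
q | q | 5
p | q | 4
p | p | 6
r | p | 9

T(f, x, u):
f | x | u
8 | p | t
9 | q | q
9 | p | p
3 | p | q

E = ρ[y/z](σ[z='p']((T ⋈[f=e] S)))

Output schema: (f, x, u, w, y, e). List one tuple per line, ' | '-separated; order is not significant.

Subexpression sizes:
  T → 4
  S → 5
  (T ⋈[f=e] S) → 2
  σ[z='p']((T ⋈[f=e] S)) → 2
  ρ[y/z](σ[z='p']((T ⋈[f=e] S))) → 2

== RESULT ==
f | x | u | w | y | e
9 | p | p | r | p | 9
9 | q | q | r | p | 9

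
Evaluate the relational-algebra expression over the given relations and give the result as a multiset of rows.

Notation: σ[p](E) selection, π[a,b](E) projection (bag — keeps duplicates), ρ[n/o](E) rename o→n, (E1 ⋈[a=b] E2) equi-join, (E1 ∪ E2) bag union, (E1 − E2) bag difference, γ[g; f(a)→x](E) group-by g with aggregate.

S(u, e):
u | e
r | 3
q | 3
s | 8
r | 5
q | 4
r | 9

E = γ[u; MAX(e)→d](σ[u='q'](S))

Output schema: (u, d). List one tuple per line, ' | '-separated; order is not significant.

Subexpression sizes:
  S → 6
  σ[u='q'](S) → 2
  γ[u; MAX(e)→d](σ[u='q'](S)) → 1

== RESULT ==
u | d
q | 4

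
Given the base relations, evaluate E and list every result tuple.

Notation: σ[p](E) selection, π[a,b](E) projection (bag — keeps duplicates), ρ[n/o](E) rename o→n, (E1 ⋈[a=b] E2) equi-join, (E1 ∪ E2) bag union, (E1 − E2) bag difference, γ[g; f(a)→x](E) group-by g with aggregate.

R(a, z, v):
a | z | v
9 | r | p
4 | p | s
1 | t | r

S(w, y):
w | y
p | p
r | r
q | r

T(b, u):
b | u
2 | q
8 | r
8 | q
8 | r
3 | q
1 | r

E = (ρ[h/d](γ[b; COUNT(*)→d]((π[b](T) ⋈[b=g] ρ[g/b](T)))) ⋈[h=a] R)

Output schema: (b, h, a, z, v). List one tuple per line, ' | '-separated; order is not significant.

Stepwise |·|:
  T → 6
  π[b](T) → 6
  T → 6
  ρ[g/b](T) → 6
  (π[b](T) ⋈[b=g] ρ[g/b](T)) → 12
  γ[b; COUNT(*)→d]((π[b](T) ⋈[b=g] ρ[g/b](T))) → 4
  ρ[h/d](γ[b; COUNT(*)→d]((π[b](T) ⋈[b=g] ρ[g/b](T)))) → 4
  R → 3
  (ρ[h/d](γ[b; COUNT(*)→d]((π[b](T) ⋈[b=g] ρ[g/b](T)))) ⋈[h=a] R) → 4

== RESULT ==
b | h | a | z | v
1 | 1 | 1 | t | r
2 | 1 | 1 | t | r
3 | 1 | 1 | t | r
8 | 9 | 9 | r | p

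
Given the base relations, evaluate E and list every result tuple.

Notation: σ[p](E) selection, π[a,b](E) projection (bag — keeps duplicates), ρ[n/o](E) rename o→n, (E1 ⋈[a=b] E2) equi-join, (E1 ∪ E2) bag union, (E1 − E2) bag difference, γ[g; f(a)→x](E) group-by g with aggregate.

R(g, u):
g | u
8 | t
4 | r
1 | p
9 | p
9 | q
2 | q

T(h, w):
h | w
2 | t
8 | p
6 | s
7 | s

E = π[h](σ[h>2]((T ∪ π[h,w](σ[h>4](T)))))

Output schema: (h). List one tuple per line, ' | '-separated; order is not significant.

Row counts bottom-up:
  T → 4
  T → 4
  σ[h>4](T) → 3
  π[h,w](σ[h>4](T)) → 3
  (T ∪ π[h,w](σ[h>4](T))) → 7
  σ[h>2]((T ∪ π[h,w](σ[h>4](T)))) → 6
  π[h](σ[h>2]((T ∪ π[h,w](σ[h>4](T))))) → 6

== RESULT ==
h
6
6
7
7
8
8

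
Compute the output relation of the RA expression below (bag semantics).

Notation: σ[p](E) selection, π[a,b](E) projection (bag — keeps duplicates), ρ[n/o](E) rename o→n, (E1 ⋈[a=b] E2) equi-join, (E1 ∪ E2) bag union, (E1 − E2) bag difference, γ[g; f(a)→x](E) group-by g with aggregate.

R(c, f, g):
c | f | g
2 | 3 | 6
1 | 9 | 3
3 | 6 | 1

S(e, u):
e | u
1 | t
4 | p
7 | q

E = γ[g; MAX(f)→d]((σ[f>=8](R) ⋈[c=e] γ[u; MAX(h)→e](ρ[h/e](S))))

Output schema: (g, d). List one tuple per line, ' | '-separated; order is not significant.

Row counts bottom-up:
  R → 3
  σ[f>=8](R) → 1
  S → 3
  ρ[h/e](S) → 3
  γ[u; MAX(h)→e](ρ[h/e](S)) → 3
  (σ[f>=8](R) ⋈[c=e] γ[u; MAX(h)→e](ρ[h/e](S))) → 1
  γ[g; MAX(f)→d]((σ[f>=8](R) ⋈[c=e] γ[u; MAX(h)→e](ρ[h/e](S)))) → 1

== RESULT ==
g | d
3 | 9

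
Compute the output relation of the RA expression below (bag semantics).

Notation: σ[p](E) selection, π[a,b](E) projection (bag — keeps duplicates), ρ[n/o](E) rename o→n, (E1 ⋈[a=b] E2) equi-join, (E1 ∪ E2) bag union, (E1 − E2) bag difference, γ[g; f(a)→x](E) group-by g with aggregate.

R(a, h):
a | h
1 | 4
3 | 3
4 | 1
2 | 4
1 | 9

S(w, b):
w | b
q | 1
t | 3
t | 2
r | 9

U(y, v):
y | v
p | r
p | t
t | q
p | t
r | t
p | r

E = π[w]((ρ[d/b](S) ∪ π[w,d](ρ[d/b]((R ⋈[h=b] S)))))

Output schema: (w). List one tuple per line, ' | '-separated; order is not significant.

Row counts bottom-up:
  S → 4
  ρ[d/b](S) → 4
  R → 5
  S → 4
  (R ⋈[h=b] S) → 3
  ρ[d/b]((R ⋈[h=b] S)) → 3
  π[w,d](ρ[d/b]((R ⋈[h=b] S))) → 3
  (ρ[d/b](S) ∪ π[w,d](ρ[d/b]((R ⋈[h=b] S)))) → 7
  π[w]((ρ[d/b](S) ∪ π[w,d](ρ[d/b]((R ⋈[h=b] S))))) → 7

== RESULT ==
w
q
q
r
r
t
t
t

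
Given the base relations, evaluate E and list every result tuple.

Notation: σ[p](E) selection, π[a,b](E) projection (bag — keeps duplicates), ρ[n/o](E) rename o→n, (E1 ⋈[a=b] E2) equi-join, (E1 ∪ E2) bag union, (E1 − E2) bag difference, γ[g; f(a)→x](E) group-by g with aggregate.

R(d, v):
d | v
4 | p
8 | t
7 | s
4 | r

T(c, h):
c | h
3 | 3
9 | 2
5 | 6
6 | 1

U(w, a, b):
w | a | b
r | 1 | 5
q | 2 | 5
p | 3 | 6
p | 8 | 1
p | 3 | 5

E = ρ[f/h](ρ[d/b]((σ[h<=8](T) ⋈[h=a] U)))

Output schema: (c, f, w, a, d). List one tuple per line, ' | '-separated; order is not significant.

Stepwise |·|:
  T → 4
  σ[h<=8](T) → 4
  U → 5
  (σ[h<=8](T) ⋈[h=a] U) → 4
  ρ[d/b]((σ[h<=8](T) ⋈[h=a] U)) → 4
  ρ[f/h](ρ[d/b]((σ[h<=8](T) ⋈[h=a] U))) → 4

== RESULT ==
c | f | w | a | d
3 | 3 | p | 3 | 5
3 | 3 | p | 3 | 6
6 | 1 | r | 1 | 5
9 | 2 | q | 2 | 5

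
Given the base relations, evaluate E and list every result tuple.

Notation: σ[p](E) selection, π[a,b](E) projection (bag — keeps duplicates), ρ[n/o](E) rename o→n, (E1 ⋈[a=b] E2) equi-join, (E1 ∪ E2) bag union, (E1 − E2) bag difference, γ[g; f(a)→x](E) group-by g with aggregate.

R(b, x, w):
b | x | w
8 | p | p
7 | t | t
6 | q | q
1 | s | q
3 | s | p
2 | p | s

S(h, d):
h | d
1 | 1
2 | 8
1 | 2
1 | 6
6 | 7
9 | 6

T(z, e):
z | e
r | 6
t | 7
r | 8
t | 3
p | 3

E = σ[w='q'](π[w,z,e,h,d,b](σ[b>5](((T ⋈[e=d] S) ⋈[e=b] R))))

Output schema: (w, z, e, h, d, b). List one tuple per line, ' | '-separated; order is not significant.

Subexpression sizes:
  T → 5
  S → 6
  (T ⋈[e=d] S) → 4
  R → 6
  ((T ⋈[e=d] S) ⋈[e=b] R) → 4
  σ[b>5](((T ⋈[e=d] S) ⋈[e=b] R)) → 4
  π[w,z,e,h,d,b](σ[b>5](((T ⋈[e=d] S) ⋈[e=b] R))) → 4
  σ[w='q'](π[w,z,e,h,d,b](σ[b>5](((T ⋈[e=d] S) ⋈[e=b] R)))) → 2

== RESULT ==
w | z | e | h | d | b
q | r | 6 | 1 | 6 | 6
q | r | 6 | 9 | 6 | 6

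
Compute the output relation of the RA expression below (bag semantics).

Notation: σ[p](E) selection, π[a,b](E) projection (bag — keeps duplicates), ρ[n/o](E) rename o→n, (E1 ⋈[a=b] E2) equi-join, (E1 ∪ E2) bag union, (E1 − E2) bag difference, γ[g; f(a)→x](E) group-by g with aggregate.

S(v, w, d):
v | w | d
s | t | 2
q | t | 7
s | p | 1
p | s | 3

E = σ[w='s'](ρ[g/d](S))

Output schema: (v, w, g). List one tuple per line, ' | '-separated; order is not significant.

Stepwise |·|:
  S → 4
  ρ[g/d](S) → 4
  σ[w='s'](ρ[g/d](S)) → 1

== RESULT ==
v | w | g
p | s | 3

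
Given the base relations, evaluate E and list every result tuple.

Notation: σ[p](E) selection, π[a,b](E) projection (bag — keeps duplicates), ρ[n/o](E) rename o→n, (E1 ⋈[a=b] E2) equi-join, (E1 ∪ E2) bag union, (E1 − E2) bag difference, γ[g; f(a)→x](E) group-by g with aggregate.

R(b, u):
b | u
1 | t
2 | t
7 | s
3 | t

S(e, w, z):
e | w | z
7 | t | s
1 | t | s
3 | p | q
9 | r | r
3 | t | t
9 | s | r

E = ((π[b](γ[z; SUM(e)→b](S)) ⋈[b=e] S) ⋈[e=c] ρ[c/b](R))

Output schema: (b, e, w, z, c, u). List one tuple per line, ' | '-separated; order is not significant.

Per-node cardinality:
  S → 6
  γ[z; SUM(e)→b](S) → 4
  π[b](γ[z; SUM(e)→b](S)) → 4
  S → 6
  (π[b](γ[z; SUM(e)→b](S)) ⋈[b=e] S) → 4
  R → 4
  ρ[c/b](R) → 4
  ((π[b](γ[z; SUM(e)→b](S)) ⋈[b=e] S) ⋈[e=c] ρ[c/b](R)) → 4

== RESULT ==
b | e | w | z | c | u
3 | 3 | p | q | 3 | t
3 | 3 | p | q | 3 | t
3 | 3 | t | t | 3 | t
3 | 3 | t | t | 3 | t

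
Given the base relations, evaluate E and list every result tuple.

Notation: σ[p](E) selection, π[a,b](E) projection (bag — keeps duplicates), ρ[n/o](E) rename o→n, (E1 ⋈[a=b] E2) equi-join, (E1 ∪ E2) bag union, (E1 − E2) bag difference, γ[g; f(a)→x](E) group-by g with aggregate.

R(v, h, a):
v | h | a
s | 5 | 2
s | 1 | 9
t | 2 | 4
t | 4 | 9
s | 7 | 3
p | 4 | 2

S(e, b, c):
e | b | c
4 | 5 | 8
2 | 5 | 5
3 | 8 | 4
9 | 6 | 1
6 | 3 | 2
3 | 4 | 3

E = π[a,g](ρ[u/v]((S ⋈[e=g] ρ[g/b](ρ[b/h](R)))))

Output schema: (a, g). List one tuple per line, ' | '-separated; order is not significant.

Subexpression sizes:
  S → 6
  R → 6
  ρ[b/h](R) → 6
  ρ[g/b](ρ[b/h](R)) → 6
  (S ⋈[e=g] ρ[g/b](ρ[b/h](R))) → 3
  ρ[u/v]((S ⋈[e=g] ρ[g/b](ρ[b/h](R)))) → 3
  π[a,g](ρ[u/v]((S ⋈[e=g] ρ[g/b](ρ[b/h](R))))) → 3

== RESULT ==
a | g
2 | 4
4 | 2
9 | 4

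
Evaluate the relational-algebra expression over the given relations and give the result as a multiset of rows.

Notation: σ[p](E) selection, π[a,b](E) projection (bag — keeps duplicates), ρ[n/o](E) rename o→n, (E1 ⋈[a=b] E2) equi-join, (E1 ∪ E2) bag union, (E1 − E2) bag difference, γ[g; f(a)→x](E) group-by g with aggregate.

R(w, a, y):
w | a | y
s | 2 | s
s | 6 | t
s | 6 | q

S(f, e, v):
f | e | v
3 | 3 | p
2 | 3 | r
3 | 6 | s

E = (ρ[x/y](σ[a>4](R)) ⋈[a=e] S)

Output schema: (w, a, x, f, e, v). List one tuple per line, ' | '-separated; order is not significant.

Subexpression sizes:
  R → 3
  σ[a>4](R) → 2
  ρ[x/y](σ[a>4](R)) → 2
  S → 3
  (ρ[x/y](σ[a>4](R)) ⋈[a=e] S) → 2

== RESULT ==
w | a | x | f | e | v
s | 6 | q | 3 | 6 | s
s | 6 | t | 3 | 6 | s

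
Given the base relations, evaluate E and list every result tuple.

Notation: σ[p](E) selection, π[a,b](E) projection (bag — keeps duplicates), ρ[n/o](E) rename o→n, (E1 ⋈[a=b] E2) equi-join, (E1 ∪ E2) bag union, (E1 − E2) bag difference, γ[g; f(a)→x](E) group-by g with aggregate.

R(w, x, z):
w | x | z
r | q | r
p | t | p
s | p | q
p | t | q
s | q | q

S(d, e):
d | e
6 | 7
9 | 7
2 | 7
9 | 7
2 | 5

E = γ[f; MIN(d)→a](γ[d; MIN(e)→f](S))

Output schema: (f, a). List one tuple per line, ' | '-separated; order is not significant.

Subexpression sizes:
  S → 5
  γ[d; MIN(e)→f](S) → 3
  γ[f; MIN(d)→a](γ[d; MIN(e)→f](S)) → 2

== RESULT ==
f | a
5 | 2
7 | 6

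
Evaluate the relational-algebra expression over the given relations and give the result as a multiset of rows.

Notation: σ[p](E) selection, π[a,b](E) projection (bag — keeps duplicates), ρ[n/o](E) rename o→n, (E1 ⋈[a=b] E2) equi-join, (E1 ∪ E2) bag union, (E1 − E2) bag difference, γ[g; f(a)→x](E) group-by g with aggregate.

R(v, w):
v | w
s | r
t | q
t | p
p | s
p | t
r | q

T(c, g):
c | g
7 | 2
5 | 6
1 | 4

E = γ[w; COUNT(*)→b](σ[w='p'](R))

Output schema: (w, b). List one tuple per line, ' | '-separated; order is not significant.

Stepwise |·|:
  R → 6
  σ[w='p'](R) → 1
  γ[w; COUNT(*)→b](σ[w='p'](R)) → 1

== RESULT ==
w | b
p | 1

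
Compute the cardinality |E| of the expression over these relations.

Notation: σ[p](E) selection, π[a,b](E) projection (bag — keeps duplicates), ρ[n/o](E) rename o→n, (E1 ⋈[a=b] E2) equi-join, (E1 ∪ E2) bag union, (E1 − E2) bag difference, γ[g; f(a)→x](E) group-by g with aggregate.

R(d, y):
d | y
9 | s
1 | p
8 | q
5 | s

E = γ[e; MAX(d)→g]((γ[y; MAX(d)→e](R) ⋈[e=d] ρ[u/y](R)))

Subexpression sizes:
  R → 4
  γ[y; MAX(d)→e](R) → 3
  R → 4
  ρ[u/y](R) → 4
  (γ[y; MAX(d)→e](R) ⋈[e=d] ρ[u/y](R)) → 3
  γ[e; MAX(d)→g]((γ[y; MAX(d)→e](R) ⋈[e=d] ρ[u/y](R))) → 3

|E| = 3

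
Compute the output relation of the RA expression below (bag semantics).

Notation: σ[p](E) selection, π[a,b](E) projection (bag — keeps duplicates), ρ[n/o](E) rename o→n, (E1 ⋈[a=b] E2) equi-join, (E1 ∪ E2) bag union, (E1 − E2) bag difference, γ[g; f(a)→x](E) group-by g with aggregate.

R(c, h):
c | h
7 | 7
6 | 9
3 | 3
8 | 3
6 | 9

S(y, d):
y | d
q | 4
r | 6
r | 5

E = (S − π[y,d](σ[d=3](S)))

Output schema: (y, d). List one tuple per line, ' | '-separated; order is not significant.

Per-node cardinality:
  S → 3
  S → 3
  σ[d=3](S) → 0
  π[y,d](σ[d=3](S)) → 0
  (S − π[y,d](σ[d=3](S))) → 3

== RESULT ==
y | d
q | 4
r | 5
r | 6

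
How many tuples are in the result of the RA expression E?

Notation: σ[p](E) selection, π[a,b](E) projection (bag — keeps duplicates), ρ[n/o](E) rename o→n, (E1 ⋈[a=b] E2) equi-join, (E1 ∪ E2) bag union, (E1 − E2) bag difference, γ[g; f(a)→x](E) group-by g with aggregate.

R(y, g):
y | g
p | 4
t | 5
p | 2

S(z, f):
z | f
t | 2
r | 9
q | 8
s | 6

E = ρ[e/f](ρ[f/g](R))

Row counts bottom-up:
  R → 3
  ρ[f/g](R) → 3
  ρ[e/f](ρ[f/g](R)) → 3

|E| = 3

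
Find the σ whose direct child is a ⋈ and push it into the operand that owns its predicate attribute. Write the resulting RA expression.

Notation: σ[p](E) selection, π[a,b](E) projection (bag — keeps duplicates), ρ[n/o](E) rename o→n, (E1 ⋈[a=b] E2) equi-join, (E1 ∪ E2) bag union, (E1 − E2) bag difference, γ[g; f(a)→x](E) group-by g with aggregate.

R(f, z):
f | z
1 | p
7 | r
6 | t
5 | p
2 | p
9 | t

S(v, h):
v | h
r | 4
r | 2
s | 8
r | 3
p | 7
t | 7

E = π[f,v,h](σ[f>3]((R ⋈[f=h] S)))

σ filters on f, owned by the left side.
E' = π[f,v,h]((σ[f>3](R) ⋈[f=h] S))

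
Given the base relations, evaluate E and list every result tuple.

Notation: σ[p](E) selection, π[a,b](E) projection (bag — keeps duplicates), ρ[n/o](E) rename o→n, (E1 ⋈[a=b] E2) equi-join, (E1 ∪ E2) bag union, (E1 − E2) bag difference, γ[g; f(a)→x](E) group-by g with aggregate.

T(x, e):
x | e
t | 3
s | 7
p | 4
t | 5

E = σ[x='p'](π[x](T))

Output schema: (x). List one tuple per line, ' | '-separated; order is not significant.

Stepwise |·|:
  T → 4
  π[x](T) → 4
  σ[x='p'](π[x](T)) → 1

== RESULT ==
x
p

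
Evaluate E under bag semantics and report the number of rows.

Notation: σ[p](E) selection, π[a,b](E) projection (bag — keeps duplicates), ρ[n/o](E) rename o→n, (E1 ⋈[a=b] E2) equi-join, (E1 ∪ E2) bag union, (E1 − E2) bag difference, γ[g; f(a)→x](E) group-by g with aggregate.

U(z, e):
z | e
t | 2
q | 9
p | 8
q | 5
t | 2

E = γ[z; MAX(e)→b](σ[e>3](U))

Stepwise |·|:
  U → 5
  σ[e>3](U) → 3
  γ[z; MAX(e)→b](σ[e>3](U)) → 2

|E| = 2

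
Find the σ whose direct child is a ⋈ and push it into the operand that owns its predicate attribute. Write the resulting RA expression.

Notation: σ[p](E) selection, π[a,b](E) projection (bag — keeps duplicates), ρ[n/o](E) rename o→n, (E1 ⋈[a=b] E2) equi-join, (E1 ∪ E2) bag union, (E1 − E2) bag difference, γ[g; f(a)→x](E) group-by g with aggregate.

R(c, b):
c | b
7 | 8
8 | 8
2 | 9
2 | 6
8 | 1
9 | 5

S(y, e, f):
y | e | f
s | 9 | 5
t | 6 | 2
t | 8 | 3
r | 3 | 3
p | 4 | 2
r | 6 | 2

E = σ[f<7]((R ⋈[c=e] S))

σ filters on f, owned by the right side.
E' = (R ⋈[c=e] σ[f<7](S))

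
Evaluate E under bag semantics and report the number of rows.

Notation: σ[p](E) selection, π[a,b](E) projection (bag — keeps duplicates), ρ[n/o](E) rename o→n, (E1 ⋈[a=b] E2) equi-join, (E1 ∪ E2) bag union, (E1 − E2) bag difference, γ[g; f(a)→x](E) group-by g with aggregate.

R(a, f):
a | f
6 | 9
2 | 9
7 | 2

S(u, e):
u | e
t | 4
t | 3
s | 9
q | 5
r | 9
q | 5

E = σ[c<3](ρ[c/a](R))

Per-node cardinality:
  R → 3
  ρ[c/a](R) → 3
  σ[c<3](ρ[c/a](R)) → 1

|E| = 1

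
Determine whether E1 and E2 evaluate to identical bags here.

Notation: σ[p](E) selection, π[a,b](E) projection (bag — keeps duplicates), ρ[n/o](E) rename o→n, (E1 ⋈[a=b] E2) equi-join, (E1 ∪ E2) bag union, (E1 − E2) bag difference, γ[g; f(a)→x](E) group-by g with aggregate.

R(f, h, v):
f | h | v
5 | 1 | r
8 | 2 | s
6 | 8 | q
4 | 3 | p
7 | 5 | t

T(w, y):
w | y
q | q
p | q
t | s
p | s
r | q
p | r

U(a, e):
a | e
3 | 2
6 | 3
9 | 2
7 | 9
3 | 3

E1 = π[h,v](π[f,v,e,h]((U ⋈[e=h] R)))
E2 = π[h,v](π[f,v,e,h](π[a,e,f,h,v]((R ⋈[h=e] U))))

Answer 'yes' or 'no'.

E1 subexpression sizes:
  U → 5
  R → 5
  (U ⋈[e=h] R) → 4
  π[f,v,e,h]((U ⋈[e=h] R)) → 4
  π[h,v](π[f,v,e,h]((U ⋈[e=h] R))) → 4
E2 subexpression sizes:
  R → 5
  U → 5
  (R ⋈[h=e] U) → 4
  π[a,e,f,h,v]((R ⋈[h=e] U)) → 4
  π[f,v,e,h](π[a,e,f,h,v]((R ⋈[h=e] U))) → 4
  π[h,v](π[f,v,e,h](π[a,e,f,h,v]((R ⋈[h=e] U)))) → 4

E1 and E2 produce the same multiset:
h | v
2 | s
2 | s
3 | p
3 | p

yes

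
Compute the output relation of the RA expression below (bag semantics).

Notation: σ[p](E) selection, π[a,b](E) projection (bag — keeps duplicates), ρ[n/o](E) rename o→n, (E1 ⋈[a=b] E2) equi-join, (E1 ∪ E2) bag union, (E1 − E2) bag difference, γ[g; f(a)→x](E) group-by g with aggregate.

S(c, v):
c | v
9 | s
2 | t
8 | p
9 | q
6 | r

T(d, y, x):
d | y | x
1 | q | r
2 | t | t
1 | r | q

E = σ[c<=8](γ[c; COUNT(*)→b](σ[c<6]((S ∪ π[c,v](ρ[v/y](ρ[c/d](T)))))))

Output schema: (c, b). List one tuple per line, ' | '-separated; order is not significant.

Per-node cardinality:
  S → 5
  T → 3
  ρ[c/d](T) → 3
  ρ[v/y](ρ[c/d](T)) → 3
  π[c,v](ρ[v/y](ρ[c/d](T))) → 3
  (S ∪ π[c,v](ρ[v/y](ρ[c/d](T)))) → 8
  σ[c<6]((S ∪ π[c,v](ρ[v/y](ρ[c/d](T))))) → 4
  γ[c; COUNT(*)→b](σ[c<6]((S ∪ π[c,v](ρ[v/y](ρ[c/d](T)))))) → 2
  σ[c<=8](γ[c; COUNT(*)→b](σ[c<6]((S ∪ π[c,v](ρ[v/y](ρ[c/d](T))))))) → 2

== RESULT ==
c | b
1 | 2
2 | 2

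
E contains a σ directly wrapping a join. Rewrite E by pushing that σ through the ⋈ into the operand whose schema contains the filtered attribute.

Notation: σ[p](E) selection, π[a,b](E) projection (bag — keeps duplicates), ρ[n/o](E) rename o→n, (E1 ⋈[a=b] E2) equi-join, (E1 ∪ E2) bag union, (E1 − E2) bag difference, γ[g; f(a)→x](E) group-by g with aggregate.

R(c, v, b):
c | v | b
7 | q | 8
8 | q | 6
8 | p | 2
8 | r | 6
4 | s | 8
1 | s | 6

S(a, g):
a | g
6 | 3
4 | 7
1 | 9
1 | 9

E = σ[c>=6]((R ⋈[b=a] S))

σ filters on c, owned by the left side.
E' = (σ[c>=6](R) ⋈[b=a] S)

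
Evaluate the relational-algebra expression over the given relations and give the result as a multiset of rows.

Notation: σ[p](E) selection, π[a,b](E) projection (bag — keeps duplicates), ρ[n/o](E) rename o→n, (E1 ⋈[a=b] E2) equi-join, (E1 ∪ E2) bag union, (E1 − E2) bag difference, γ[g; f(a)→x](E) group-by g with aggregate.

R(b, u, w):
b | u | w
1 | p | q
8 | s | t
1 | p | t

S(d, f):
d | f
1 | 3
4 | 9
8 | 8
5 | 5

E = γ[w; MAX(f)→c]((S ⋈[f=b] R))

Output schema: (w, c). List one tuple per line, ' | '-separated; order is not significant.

Row counts bottom-up:
  S → 4
  R → 3
  (S ⋈[f=b] R) → 1
  γ[w; MAX(f)→c]((S ⋈[f=b] R)) → 1

== RESULT ==
w | c
t | 8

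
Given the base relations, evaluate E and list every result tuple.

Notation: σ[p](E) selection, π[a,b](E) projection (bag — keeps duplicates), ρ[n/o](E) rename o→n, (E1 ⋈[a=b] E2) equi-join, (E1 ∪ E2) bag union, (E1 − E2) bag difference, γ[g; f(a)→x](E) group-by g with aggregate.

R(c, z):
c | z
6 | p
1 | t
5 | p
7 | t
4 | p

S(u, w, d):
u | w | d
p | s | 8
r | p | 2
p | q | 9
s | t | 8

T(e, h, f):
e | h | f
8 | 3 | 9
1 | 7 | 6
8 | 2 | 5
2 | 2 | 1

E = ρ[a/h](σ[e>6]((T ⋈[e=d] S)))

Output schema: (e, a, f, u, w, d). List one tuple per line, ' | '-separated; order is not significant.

Subexpression sizes:
  T → 4
  S → 4
  (T ⋈[e=d] S) → 5
  σ[e>6]((T ⋈[e=d] S)) → 4
  ρ[a/h](σ[e>6]((T ⋈[e=d] S))) → 4

== RESULT ==
e | a | f | u | w | d
8 | 2 | 5 | p | s | 8
8 | 2 | 5 | s | t | 8
8 | 3 | 9 | p | s | 8
8 | 3 | 9 | s | t | 8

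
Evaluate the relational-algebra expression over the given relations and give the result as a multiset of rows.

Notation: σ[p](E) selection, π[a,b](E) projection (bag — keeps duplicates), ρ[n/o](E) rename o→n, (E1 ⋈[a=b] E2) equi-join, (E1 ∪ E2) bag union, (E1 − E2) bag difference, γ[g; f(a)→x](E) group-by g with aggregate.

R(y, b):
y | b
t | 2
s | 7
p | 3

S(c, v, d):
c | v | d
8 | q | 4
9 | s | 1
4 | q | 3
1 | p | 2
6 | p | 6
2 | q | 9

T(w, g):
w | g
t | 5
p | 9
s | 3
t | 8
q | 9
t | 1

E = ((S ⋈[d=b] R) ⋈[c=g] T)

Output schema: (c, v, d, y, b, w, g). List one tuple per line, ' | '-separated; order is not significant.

Row counts bottom-up:
  S → 6
  R → 3
  (S ⋈[d=b] R) → 2
  T → 6
  ((S ⋈[d=b] R) ⋈[c=g] T) → 1

== RESULT ==
c | v | d | y | b | w | g
1 | p | 2 | t | 2 | t | 1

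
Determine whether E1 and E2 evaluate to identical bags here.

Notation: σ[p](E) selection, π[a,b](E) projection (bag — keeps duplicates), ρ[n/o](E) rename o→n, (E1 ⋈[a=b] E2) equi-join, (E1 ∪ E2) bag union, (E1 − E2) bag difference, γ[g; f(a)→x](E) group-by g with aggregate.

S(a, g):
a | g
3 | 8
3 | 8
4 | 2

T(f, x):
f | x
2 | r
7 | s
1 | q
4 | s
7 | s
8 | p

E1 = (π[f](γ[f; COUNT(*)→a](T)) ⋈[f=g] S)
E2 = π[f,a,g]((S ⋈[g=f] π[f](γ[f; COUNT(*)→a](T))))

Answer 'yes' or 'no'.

E1 row counts bottom-up:
  T → 6
  γ[f; COUNT(*)→a](T) → 5
  π[f](γ[f; COUNT(*)→a](T)) → 5
  S → 3
  (π[f](γ[f; COUNT(*)→a](T)) ⋈[f=g] S) → 3
E2 row counts bottom-up:
  S → 3
  T → 6
  γ[f; COUNT(*)→a](T) → 5
  π[f](γ[f; COUNT(*)→a](T)) → 5
  (S ⋈[g=f] π[f](γ[f; COUNT(*)→a](T))) → 3
  π[f,a,g]((S ⋈[g=f] π[f](γ[f; COUNT(*)→a](T)))) → 3

E1 and E2 produce the same multiset:
f | a | g
2 | 4 | 2
8 | 3 | 8
8 | 3 | 8

yes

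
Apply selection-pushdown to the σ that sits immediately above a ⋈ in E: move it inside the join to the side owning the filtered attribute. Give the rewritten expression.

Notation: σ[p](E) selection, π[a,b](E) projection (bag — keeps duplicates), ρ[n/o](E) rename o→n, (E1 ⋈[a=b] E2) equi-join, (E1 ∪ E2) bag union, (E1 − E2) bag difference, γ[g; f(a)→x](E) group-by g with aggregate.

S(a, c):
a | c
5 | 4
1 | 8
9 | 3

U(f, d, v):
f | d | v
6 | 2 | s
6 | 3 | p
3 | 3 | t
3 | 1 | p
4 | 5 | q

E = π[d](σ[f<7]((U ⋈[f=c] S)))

σ filters on f, owned by the left side.
E' = π[d]((σ[f<7](U) ⋈[f=c] S))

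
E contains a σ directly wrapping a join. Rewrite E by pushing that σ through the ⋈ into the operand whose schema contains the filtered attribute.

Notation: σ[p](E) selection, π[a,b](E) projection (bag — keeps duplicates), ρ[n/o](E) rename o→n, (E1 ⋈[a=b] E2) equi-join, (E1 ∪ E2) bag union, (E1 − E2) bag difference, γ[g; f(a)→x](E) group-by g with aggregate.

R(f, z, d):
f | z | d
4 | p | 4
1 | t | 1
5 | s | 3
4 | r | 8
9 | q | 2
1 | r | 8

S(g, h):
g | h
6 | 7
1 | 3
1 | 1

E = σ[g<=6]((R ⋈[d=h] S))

σ filters on g, owned by the right side.
E' = (R ⋈[d=h] σ[g<=6](S))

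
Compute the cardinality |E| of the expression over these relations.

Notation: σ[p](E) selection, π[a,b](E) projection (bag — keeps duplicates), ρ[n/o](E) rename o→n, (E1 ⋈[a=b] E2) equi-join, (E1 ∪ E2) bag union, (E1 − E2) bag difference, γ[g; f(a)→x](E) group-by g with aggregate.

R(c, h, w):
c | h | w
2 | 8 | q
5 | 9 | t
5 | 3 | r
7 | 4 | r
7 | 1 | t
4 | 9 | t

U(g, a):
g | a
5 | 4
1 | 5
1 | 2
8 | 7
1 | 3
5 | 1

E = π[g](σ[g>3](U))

Row counts bottom-up:
  U → 6
  σ[g>3](U) → 3
  π[g](σ[g>3](U)) → 3

|E| = 3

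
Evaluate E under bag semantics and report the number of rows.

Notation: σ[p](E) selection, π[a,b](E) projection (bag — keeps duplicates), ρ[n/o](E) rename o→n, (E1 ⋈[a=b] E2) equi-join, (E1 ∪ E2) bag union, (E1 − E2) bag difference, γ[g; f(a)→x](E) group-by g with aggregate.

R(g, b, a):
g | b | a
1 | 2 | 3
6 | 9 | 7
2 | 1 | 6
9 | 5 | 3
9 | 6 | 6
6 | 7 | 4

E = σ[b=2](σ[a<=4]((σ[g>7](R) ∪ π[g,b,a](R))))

Row counts bottom-up:
  R → 6
  σ[g>7](R) → 2
  R → 6
  π[g,b,a](R) → 6
  (σ[g>7](R) ∪ π[g,b,a](R)) → 8
  σ[a<=4]((σ[g>7](R) ∪ π[g,b,a](R))) → 4
  σ[b=2](σ[a<=4]((σ[g>7](R) ∪ π[g,b,a](R)))) → 1

|E| = 1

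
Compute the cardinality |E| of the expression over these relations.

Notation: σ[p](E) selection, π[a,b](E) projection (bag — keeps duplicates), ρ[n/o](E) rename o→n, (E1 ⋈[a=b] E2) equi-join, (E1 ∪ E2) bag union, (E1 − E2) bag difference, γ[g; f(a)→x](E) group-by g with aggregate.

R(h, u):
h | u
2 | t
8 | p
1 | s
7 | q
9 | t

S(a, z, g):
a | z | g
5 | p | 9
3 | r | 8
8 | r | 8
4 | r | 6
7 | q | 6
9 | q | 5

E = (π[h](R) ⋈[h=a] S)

Row counts bottom-up:
  R → 5
  π[h](R) → 5
  S → 6
  (π[h](R) ⋈[h=a] S) → 3

|E| = 3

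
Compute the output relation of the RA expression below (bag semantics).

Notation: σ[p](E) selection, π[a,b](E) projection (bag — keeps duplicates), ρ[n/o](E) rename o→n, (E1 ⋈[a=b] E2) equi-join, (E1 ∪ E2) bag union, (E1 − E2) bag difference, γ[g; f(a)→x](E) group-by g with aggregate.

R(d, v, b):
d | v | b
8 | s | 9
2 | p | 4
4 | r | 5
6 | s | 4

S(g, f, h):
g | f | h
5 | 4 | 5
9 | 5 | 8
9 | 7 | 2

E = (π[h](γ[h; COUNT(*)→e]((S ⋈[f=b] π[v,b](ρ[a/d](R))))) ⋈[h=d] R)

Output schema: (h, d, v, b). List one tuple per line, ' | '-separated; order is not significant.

Per-node cardinality:
  S → 3
  R → 4
  ρ[a/d](R) → 4
  π[v,b](ρ[a/d](R)) → 4
  (S ⋈[f=b] π[v,b](ρ[a/d](R))) → 3
  γ[h; COUNT(*)→e]((S ⋈[f=b] π[v,b](ρ[a/d](R)))) → 2
  π[h](γ[h; COUNT(*)→e]((S ⋈[f=b] π[v,b](ρ[a/d](R))))) → 2
  R → 4
  (π[h](γ[h; COUNT(*)→e]((S ⋈[f=b] π[v,b](ρ[a/d](R))))) ⋈[h=d] R) → 1

== RESULT ==
h | d | v | b
8 | 8 | s | 9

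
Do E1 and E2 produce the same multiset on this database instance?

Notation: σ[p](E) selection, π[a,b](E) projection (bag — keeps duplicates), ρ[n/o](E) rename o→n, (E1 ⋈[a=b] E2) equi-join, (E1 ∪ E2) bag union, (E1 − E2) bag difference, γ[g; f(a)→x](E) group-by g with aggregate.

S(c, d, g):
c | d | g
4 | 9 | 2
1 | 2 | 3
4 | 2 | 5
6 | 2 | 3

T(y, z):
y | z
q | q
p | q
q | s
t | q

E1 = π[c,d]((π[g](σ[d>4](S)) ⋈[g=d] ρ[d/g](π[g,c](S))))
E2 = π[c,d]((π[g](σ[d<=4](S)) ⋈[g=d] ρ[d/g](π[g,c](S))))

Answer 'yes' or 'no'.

E1 per-node cardinality:
  S → 4
  σ[d>4](S) → 1
  π[g](σ[d>4](S)) → 1
  S → 4
  π[g,c](S) → 4
  ρ[d/g](π[g,c](S)) → 4
  (π[g](σ[d>4](S)) ⋈[g=d] ρ[d/g](π[g,c](S))) → 1
  π[c,d]((π[g](σ[d>4](S)) ⋈[g=d] ρ[d/g](π[g,c](S)))) → 1
E2 per-node cardinality:
  S → 4
  σ[d<=4](S) → 3
  π[g](σ[d<=4](S)) → 3
  S → 4
  π[g,c](S) → 4
  ρ[d/g](π[g,c](S)) → 4
  (π[g](σ[d<=4](S)) ⋈[g=d] ρ[d/g](π[g,c](S))) → 5
  π[c,d]((π[g](σ[d<=4](S)) ⋈[g=d] ρ[d/g](π[g,c](S)))) → 5

E1 result:
c | d
4 | 2
E2 result:
c | d
1 | 3
1 | 3
4 | 5
6 | 3
6 | 3
Witness: (4, 5) appears 0× in E1 but 1× in E2.

no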